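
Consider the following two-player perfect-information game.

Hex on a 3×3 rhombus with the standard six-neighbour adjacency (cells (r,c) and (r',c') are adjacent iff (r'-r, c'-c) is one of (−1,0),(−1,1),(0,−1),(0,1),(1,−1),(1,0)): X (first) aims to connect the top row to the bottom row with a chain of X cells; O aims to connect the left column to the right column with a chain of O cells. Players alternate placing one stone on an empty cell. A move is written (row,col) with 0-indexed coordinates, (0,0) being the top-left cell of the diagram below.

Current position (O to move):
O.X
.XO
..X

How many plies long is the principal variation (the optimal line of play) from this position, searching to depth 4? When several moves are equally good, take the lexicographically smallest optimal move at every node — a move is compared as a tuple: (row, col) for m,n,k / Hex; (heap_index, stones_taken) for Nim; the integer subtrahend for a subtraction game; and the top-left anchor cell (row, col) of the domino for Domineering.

ply 1, O at O.X/.XO/..X | (0,1)=-1→OOX/.XO/..X*; (1,0)=-1→O.X/OXO/..X; (2,0)=-1→O.X/.XO/O.X; (2,1)=-1→O.X/.XO/.OX
ply 2, X at OOX/.XO/..X | (1,0)=+1→OOX/XXO/..X*; (2,0)=+1→OOX/.XO/X.X; (2,1)=+1→OOX/.XO/.XX
ply 3, O at OOX/XXO/..X | (2,0)=-1→OOX/XXO/O.X*; (2,1)=-1→OOX/XXO/.OX
ply 4, X at OOX/XXO/O.X | (2,1)=+1→OOX/XXO/OXX*
ply 5: OOX/XXO/OXX is terminal -1 (O); from O.X/.XO/..X depth 4

PV length from [O.X/.XO/..X]: 4 plies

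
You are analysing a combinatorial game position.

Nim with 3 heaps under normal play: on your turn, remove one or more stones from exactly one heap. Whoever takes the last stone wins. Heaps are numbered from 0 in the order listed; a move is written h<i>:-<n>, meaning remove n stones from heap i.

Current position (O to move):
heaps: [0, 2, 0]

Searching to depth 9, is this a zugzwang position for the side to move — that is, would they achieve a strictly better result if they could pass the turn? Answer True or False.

ply 1, O at (0,2,0) | h1:-1=-1→(0,1,0); h1:-2=+1→(0,0,0)*
ply 2: (0,0,0) is terminal -1 (X); from (0,2,0) depth 9
pass branch (X moves first from the same position):
  | ply 1, X at (0,2,0) | h1:-1=-1→(0,1,0); h1:-2=+1→(0,0,0)*
  | ply 2: (0,0,0) is terminal -1 (O); from (0,2,0) depth 9
O moving scores +1; O passing scores -1

zugzwang((0,2,0), O) = False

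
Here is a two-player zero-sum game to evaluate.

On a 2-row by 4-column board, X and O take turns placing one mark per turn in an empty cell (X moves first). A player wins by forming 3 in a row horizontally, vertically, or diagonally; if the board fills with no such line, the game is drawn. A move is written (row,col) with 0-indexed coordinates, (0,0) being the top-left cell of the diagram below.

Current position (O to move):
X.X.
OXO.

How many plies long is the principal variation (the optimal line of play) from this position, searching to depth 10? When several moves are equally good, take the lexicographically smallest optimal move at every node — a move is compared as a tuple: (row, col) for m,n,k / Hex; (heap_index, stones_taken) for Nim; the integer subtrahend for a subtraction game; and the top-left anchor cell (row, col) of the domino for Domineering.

ply 1, O at X.X./OXO. | (0,1)=+0→XOX./OXO.*; (0,3)=-1→X.XO/OXO.; (1,3)=-1→X.X./OXOO
ply 2, X at XOX./OXO. | (0,3)=+0→XOXX/OXO.*; (1,3)=+0→XOX./OXOX
ply 3, O at XOXX/OXO. | (1,3)=+0→XOXX/OXOO*
ply 4: XOXX/OXOO is terminal +0 (X); from X.X./OXO. depth 10

PV length from [X.X./OXO.]: 3 plies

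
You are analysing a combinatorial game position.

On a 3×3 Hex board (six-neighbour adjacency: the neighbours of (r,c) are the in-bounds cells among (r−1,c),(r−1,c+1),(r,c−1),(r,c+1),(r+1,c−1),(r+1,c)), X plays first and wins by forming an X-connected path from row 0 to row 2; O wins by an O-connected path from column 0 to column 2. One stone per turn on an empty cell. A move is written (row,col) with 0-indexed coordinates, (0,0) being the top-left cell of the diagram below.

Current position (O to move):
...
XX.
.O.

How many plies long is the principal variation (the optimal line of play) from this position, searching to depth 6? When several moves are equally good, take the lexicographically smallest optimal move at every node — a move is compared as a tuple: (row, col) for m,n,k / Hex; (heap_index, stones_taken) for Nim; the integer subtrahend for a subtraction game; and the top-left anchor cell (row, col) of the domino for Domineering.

ply 1, O at .../XX./.O. | (0,0)=-1→O../XX./.O.; (0,1)=-1→.O./XX./.O.; (0,2)=-1→..O/XX./.O.; (1,2)=-1→.../XXO/.O.; (2,0)=+1→.../XX./OO.*; (2,2)=-1→.../XX./.OO
ply 2, X at .../XX./OO. | (0,0)=-1→X../XX./OO.*; (0,1)=-1→.X./XX./OO.; (0,2)=-1→..X/XX./OO.; (1,2)=-1→.../XXX/OO.; (2,2)=-1→.../XX./OOX
ply 3, O at X../XX./OO. | (0,1)=+1→XO./XX./OO.*; (0,2)=+1→X.O/XX./OO.; (1,2)=+1→X../XXO/OO.; (2,2)=+1→X../XX./OOO
ply 4, X at XO./XX./OO. | (0,2)=-1→XOX/XX./OO.*; (1,2)=-1→XO./XXX/OO.; (2,2)=-1→XO./XX./OOX
ply 5, O at XOX/XX./OO. | (1,2)=+1→XOX/XXO/OO.*; (2,2)=+1→XOX/XX./OOO
ply 6: XOX/XXO/OO. is terminal -1 (X); from .../XX./.O. depth 6

PV length from [.../XX./.O.]: 5 plies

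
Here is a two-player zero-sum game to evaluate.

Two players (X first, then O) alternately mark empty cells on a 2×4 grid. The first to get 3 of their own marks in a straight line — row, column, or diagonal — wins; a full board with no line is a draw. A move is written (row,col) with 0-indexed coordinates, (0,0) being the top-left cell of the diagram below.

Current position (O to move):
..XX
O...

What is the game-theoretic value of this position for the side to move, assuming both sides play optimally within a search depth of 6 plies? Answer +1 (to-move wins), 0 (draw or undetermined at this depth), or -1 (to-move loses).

value(..XX/O..., O) = 0

[..XX/O...] O move#1: (0,0):-1/O.XX/O..., (0,1):+0/.OXX/O...*, (1,1):-1/..XX/OO.., (1,2):-1/..XX/O.O., (1,3):-1/..XX/O..O
[.OXX/O...] X move#2: (0,0):+0/XOXX/O...*, (1,1):+0/.OXX/OX.., (1,2):+0/.OXX/O.X., (1,3):+0/.OXX/O..X
[XOXX/O...] O move#3: (1,1):+0/XOXX/OO..*, (1,2):+0/XOXX/O.O., (1,3):+0/XOXX/O..O
[XOXX/OO..] X move#4: (1,2):+0/XOXX/OOX.*, (1,3):-1/XOXX/OO.X
[XOXX/OOX.] O move#5: (1,3):+0/XOXX/OOXO*
[XOXX/OOXO] end (terminal +0, X#6); searched ..XX/O... to 6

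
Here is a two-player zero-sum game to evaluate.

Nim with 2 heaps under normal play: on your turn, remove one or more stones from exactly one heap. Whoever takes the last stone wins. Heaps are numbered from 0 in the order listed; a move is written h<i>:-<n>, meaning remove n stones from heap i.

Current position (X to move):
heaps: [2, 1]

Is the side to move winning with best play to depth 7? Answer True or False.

X winning at [(2,1)]: True

ply 1, X at (2,1) | h0:-1=+1→(1,1)*; h0:-2=-1→(0,1); h1:-1=-1→(2,0)
ply 2, O at (1,1) | h0:-1=-1→(0,1)*; h1:-1=-1→(1,0)
ply 3, X at (0,1) | h1:-1=+1→(0,0)*
ply 4: (0,0) is terminal -1 (O); from (2,1) depth 7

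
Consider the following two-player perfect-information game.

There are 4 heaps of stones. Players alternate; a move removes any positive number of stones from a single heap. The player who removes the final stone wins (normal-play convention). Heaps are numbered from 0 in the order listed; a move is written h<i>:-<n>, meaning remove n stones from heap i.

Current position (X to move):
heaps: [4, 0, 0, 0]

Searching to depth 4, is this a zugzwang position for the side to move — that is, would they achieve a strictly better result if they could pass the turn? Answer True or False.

[(4,0,0,0)] X move#1: h0:-1:-1/(3,0,0,0), h0:-2:-1/(2,0,0,0), h0:-3:-1/(1,0,0,0), h0:-4:+1/(0,0,0,0)*
[(0,0,0,0)] end (terminal -1, O#2); searched (4,0,0,0) to 4
if X skipped the turn, O would face:
~ [(4,0,0,0)] O move#1: h0:-1:-1/(3,0,0,0), h0:-2:-1/(2,0,0,0), h0:-3:-1/(1,0,0,0), h0:-4:+1/(0,0,0,0)*
~ [(0,0,0,0)] end (terminal -1, X#2); searched (4,0,0,0) to 4
compare (X): move=+1 vs pass=-1

zugzwang((4,0,0,0), X) = False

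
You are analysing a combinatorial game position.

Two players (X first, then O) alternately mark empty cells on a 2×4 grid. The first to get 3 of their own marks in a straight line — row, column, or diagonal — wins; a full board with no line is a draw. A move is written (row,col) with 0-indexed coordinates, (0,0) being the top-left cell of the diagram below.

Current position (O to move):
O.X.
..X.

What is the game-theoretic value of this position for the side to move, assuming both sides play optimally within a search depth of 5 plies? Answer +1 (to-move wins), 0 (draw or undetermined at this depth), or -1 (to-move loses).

value(O.X./..X., O) = 0

ply 1, O at O.X./..X. | (0,1)=-1→OOX./..X.; (0,3)=-1→O.XO/..X.; (1,0)=+0→O.X./O.X.*; (1,1)=+0→O.X./.OX.; (1,3)=+0→O.X./..XO
ply 2, X at O.X./O.X. | (0,1)=+0→OXX./O.X.*; (0,3)=+0→O.XX/O.X.; (1,1)=+0→O.X./OXX.; (1,3)=+0→O.X./O.XX
ply 3, O at OXX./O.X. | (0,3)=+0→OXXO/O.X.*; (1,1)=-1→OXX./OOX.; (1,3)=-1→OXX./O.XO
ply 4, X at OXXO/O.X. | (1,1)=+0→OXXO/OXX.*; (1,3)=+0→OXXO/O.XX
ply 5, O at OXXO/OXX. | (1,3)=+0→OXXO/OXXO*
ply 6: OXXO/OXXO is terminal +0 (X); from O.X./..X. depth 5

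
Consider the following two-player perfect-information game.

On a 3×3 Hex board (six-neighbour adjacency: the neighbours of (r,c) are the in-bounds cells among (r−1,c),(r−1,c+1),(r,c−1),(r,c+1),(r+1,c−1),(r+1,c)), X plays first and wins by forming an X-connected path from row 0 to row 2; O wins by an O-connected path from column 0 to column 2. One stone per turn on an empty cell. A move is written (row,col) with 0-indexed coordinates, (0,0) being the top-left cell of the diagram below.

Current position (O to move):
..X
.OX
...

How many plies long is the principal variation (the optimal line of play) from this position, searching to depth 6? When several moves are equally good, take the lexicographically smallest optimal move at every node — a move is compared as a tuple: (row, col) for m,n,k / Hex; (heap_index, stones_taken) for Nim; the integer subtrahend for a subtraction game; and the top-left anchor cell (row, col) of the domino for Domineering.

PV length from [..X/.OX/...]: 6 plies

ply 1, O at ..X/.OX/... | (0,0)=-1→O.X/.OX/...*; (0,1)=-1→.OX/.OX/...; (1,0)=-1→..X/OOX/...; (2,0)=-1→..X/.OX/O..; (2,1)=-1→..X/.OX/.O.; (2,2)=-1→..X/.OX/..O
ply 2, X at O.X/.OX/... | (0,1)=+1→OXX/.OX/...*; (1,0)=+1→O.X/XOX/...; (2,0)=+1→O.X/.OX/X..; (2,1)=+1→O.X/.OX/.X.; (2,2)=+1→O.X/.OX/..X
ply 3, O at OXX/.OX/... | (1,0)=-1→OXX/OOX/...*; (2,0)=-1→OXX/.OX/O..; (2,1)=-1→OXX/.OX/.O.; (2,2)=-1→OXX/.OX/..O
ply 4, X at OXX/OOX/... | (2,0)=+1→OXX/OOX/X..*; (2,1)=+1→OXX/OOX/.X.; (2,2)=+1→OXX/OOX/..X
ply 5, O at OXX/OOX/X.. | (2,1)=-1→OXX/OOX/XO.*; (2,2)=-1→OXX/OOX/X.O
ply 6, X at OXX/OOX/XO. | (2,2)=+1→OXX/OOX/XOX*
ply 7: OXX/OOX/XOX is terminal -1 (O); from ..X/.OX/... depth 6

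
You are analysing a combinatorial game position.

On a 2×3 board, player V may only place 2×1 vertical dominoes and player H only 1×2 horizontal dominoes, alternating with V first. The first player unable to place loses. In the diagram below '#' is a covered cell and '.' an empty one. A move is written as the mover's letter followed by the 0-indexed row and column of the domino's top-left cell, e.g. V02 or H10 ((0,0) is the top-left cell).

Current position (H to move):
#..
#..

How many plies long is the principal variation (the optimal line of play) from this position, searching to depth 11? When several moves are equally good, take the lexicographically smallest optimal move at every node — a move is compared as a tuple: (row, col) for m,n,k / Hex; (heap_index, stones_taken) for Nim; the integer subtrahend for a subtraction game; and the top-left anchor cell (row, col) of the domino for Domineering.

[#../#..] H move#1: H01:+1/###/#..*, H11:+1/#../###
[###/#..] end (terminal -1, V#2); searched #../#.. to 11

PV length from [#../#..]: 1 ply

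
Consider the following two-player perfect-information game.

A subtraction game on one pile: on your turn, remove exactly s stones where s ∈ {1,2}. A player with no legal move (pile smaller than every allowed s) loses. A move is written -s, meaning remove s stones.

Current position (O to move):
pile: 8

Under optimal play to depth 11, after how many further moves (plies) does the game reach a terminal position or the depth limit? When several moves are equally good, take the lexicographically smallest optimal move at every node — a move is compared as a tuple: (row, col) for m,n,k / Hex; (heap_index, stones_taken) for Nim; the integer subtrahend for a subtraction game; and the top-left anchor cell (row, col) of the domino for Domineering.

p1 O@[8]: -1[7]-1 -2[6]+1*
p2 X@[6]: -1[5]-1* -2[4]-1
p3 O@[5]: -1[4]-1 -2[3]+1*
p4 X@[3]: -1[2]-1* -2[1]-1
p5 O@[2]: -1[1]-1 -2[0]+1*
p6 X@[0] terminal -1; root [8] d11

PV length from [8]: 5 plies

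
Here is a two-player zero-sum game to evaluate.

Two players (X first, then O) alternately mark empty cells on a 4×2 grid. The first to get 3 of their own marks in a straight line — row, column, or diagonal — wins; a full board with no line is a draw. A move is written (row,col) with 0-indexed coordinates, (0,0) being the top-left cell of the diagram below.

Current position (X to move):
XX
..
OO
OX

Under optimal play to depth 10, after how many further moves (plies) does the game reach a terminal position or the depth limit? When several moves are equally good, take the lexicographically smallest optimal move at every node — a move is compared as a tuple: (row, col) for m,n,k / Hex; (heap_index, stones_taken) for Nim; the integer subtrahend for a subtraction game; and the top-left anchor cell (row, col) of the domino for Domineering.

[XX/../OO/OX] X move#1: (1,0):+0/XX/X./OO/OX*, (1,1):-1/XX/.X/OO/OX
[XX/X./OO/OX] O move#2: (1,1):+0/XX/XO/OO/OX*
[XX/XO/OO/OX] end (terminal +0, X#3); searched XX/../OO/OX to 10

PV length from [XX/../OO/OX]: 2 plies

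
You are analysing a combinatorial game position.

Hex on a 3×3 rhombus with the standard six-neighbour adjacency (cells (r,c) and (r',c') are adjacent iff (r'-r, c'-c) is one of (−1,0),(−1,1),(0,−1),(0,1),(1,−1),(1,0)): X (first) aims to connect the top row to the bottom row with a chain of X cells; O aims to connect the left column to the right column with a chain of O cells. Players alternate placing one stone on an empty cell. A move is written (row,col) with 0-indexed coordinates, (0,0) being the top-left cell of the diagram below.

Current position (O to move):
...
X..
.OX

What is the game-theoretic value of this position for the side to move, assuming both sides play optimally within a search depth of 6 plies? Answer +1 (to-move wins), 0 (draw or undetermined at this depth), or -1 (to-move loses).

value(.../X../.OX, O) = -1

ply 1, O at .../X../.OX | (0,0)=-1→O../X../.OX*; (0,1)=-1→.O./X../.OX; (0,2)=-1→..O/X../.OX; (1,1)=-1→.../XO./.OX; (1,2)=-1→.../X.O/.OX; (2,0)=-1→.../X../OOX
ply 2, X at O../X../.OX | (0,1)=+1→OX./X../.OX*; (0,2)=+1→O.X/X../.OX; (1,1)=+1→O../XX./.OX; (1,2)=+1→O../X.X/.OX; (2,0)=+1→O../X../XOX
ply 3, O at OX./X../.OX | (0,2)=-1→OXO/X../.OX*; (1,1)=-1→OX./XO./.OX; (1,2)=-1→OX./X.O/.OX; (2,0)=-1→OX./X../OOX
ply 4, X at OXO/X../.OX | (1,1)=+1→OXO/XX./.OX*; (1,2)=+1→OXO/X.X/.OX; (2,0)=+1→OXO/X../XOX
ply 5, O at OXO/XX./.OX | (1,2)=-1→OXO/XXO/.OX*; (2,0)=-1→OXO/XX./OOX
ply 6, X at OXO/XXO/.OX | (2,0)=+1→OXO/XXO/XOX*
ply 7: OXO/XXO/XOX is terminal -1 (O); from .../X../.OX depth 6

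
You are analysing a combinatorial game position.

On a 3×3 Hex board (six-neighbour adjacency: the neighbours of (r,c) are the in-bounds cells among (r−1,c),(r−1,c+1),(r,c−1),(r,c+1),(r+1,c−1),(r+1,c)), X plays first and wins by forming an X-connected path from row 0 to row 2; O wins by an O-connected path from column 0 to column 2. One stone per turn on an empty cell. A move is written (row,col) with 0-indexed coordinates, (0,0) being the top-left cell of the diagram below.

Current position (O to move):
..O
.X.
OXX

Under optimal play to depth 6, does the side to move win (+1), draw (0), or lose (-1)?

[..O/.X./OXX] O move#1: (0,0):-1/O.O/.X./OXX, (0,1):+1/.OO/.X./OXX*, (1,0):-1/..O/OX./OXX, (1,2):-1/..O/.XO/OXX
[.OO/.X./OXX] X move#2: (0,0):-1/XOO/.X./OXX*, (1,0):-1/.OO/XX./OXX, (1,2):-1/.OO/.XX/OXX
[XOO/.X./OXX] O move#3: (1,0):+1/XOO/OX./OXX*, (1,2):-1/XOO/.XO/OXX
[XOO/OX./OXX] end (terminal -1, X#4); searched ..O/.X./OXX to 6

value(..O/.X./OXX, O) = +1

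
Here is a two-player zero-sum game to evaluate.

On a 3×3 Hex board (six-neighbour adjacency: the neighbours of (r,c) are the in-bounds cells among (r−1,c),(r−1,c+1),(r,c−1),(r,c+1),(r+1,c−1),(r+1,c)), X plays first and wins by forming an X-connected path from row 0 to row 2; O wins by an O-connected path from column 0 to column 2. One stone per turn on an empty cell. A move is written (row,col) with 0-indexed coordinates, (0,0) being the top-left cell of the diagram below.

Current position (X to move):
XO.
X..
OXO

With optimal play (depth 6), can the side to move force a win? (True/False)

[XO./X../OXO] X move#1: (0,2):+1/XOX/X../OXO*, (1,1):+1/XO./XX./OXO, (1,2):+1/XO./X.X/OXO
[XOX/X../OXO] O move#2: (1,1):-1/XOX/XO./OXO*, (1,2):-1/XOX/X.O/OXO
[XOX/XO./OXO] X move#3: (1,2):+1/XOX/XOX/OXO*
[XOX/XOX/OXO] end (terminal -1, O#4); searched XO./X../OXO to 6

X winning at [XO./X../OXO]: True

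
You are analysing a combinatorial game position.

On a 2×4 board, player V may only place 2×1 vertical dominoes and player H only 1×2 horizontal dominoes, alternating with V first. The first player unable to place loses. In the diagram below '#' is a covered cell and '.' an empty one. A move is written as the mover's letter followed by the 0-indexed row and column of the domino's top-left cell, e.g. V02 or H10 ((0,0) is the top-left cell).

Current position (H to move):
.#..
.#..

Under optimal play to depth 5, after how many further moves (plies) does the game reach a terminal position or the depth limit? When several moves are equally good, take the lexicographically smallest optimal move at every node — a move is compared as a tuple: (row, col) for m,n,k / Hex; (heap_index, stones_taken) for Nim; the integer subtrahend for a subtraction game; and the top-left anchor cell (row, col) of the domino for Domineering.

PV length from [.#../.#..]: 3 plies

p1 H@[.#../.#..]: H02[.###/.#..]+1* H12[.#../.###]+1
p2 V@[.###/.#..]: V00[####/##..]-1*
p3 H@[####/##..]: H12[####/####]+1*
p4 V@[####/####] terminal -1; root [.#../.#..] d5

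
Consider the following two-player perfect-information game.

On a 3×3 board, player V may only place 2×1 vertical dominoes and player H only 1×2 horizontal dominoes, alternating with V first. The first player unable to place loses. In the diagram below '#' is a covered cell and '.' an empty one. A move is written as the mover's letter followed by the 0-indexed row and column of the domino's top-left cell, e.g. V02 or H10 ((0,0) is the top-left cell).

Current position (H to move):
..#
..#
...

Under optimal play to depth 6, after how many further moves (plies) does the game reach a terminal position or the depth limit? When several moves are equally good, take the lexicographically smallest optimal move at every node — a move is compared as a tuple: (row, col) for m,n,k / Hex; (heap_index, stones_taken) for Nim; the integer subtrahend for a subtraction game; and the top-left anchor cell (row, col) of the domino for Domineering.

[..#/..#/...] H move#1: H00:-1/###/..#/..., H10:+1/..#/###/...*, H20:-1/..#/..#/##., H21:-1/..#/..#/.##
[..#/###/...] end (terminal -1, V#2); searched ..#/..#/... to 6

PV length from [..#/..#/...]: 1 ply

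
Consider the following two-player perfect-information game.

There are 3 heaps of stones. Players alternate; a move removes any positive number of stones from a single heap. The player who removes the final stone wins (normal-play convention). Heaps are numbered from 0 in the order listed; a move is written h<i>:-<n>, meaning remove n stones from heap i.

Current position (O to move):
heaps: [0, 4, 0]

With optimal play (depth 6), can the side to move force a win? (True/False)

ply 1, O at (0,4,0) | h1:-1=-1→(0,3,0); h1:-2=-1→(0,2,0); h1:-3=-1→(0,1,0); h1:-4=+1→(0,0,0)*
ply 2: (0,0,0) is terminal -1 (X); from (0,4,0) depth 6

O winning at [(0,4,0)]: True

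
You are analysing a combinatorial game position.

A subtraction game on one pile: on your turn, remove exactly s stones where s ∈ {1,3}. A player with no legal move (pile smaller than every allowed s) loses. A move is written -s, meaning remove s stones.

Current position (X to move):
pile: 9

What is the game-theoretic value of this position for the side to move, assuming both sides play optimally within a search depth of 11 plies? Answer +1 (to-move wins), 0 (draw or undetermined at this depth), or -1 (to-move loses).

value(9, X) = +1

p1 X@[9]: -1[8]+1* -3[6]+1
p2 O@[8]: -1[7]-1* -3[5]-1
p3 X@[7]: -1[6]+1* -3[4]+1
p4 O@[6]: -1[5]-1* -3[3]-1
p5 X@[5]: -1[4]+1* -3[2]+1
p6 O@[4]: -1[3]-1* -3[1]-1
p7 X@[3]: -1[2]+1* -3[0]+1
p8 O@[2]: -1[1]-1*
p9 X@[1]: -1[0]+1*
p10 O@[0] terminal -1; root [9] d11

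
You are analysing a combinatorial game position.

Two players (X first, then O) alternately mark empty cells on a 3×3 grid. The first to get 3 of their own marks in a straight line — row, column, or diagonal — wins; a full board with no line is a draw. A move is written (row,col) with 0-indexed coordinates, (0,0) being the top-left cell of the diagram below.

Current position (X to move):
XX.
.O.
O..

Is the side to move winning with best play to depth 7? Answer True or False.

ply 1, X at XX./.O./O.. | (0,2)=+1→XXX/.O./O..*; (1,0)=-1→XX./XO./O..; (1,2)=-1→XX./.OX/O..; (2,1)=-1→XX./.O./OX.; (2,2)=-1→XX./.O./O.X
ply 2: XXX/.O./O.. is terminal -1 (O); from XX./.O./O.. depth 7

X winning at [XX./.O./O..]: True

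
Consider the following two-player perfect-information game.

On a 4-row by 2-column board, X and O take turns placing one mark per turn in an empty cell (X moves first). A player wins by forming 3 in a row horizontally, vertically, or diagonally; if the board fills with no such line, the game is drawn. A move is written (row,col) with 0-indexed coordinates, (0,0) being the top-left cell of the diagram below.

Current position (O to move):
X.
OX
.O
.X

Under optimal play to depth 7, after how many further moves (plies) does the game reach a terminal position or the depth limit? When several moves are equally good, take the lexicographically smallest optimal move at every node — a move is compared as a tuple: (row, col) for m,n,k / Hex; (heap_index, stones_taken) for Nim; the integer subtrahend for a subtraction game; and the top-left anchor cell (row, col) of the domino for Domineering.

p1 O@[X./OX/.O/.X]: (0,1)[XO/OX/.O/.X]+0* (2,0)[X./OX/OO/.X]+0 (3,0)[X./OX/.O/OX]+0
p2 X@[XO/OX/.O/.X]: (2,0)[XO/OX/XO/.X]+0* (3,0)[XO/OX/.O/XX]+0
p3 O@[XO/OX/XO/.X]: (3,0)[XO/OX/XO/OX]+0*
p4 X@[XO/OX/XO/OX] terminal +0; root [X./OX/.O/.X] d7

PV length from [X./OX/.O/.X]: 3 plies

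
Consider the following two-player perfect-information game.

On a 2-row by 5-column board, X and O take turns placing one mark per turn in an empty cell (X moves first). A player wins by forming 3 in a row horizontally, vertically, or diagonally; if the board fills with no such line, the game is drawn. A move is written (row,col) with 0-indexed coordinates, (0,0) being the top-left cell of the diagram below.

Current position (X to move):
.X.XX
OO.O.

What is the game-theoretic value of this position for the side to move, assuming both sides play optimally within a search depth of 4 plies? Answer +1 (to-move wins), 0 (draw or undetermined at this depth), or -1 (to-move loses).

value(.X.XX/OO.O., X) = +1

ply 1, X at .X.XX/OO.O. | (0,0)=-1→XX.XX/OO.O.; (0,2)=+1→.XXXX/OO.O.*; (1,2)=+0→.X.XX/OOXO.; (1,4)=-1→.X.XX/OO.OX
ply 2: .XXXX/OO.O. is terminal -1 (O); from .X.XX/OO.O. depth 4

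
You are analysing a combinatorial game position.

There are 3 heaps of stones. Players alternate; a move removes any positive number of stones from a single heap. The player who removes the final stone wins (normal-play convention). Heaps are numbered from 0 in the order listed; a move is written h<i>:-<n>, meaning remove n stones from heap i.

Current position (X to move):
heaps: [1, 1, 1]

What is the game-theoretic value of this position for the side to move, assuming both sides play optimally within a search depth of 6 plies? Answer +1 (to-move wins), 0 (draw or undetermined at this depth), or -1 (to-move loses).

p1 X@[(1,1,1)]: h0:-1[(0,1,1)]+1* h1:-1[(1,0,1)]+1 h2:-1[(1,1,0)]+1
p2 O@[(0,1,1)]: h1:-1[(0,0,1)]-1* h2:-1[(0,1,0)]-1
p3 X@[(0,0,1)]: h2:-1[(0,0,0)]+1*
p4 O@[(0,0,0)] terminal -1; root [(1,1,1)] d6

value((1,1,1), X) = +1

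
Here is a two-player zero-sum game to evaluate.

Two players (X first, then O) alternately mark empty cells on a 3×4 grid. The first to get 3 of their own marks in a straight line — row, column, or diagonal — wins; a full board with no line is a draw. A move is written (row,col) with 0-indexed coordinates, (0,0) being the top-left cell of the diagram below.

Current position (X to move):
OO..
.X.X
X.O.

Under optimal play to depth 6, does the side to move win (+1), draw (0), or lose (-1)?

value(OO../.X.X/X.O., X) = +1

ply 1, X at OO../.X.X/X.O. | (0,2)=+1→OOX./.X.X/X.O.*; (0,3)=-1→OO.X/.X.X/X.O.; (1,0)=-1→OO../XX.X/X.O.; (1,2)=+1→OO../.XXX/X.O.; (2,1)=-1→OO../.X.X/XXO.; (2,3)=-1→OO../.X.X/X.OX
ply 2: OOX./.X.X/X.O. is terminal -1 (O); from OO../.X.X/X.O. depth 6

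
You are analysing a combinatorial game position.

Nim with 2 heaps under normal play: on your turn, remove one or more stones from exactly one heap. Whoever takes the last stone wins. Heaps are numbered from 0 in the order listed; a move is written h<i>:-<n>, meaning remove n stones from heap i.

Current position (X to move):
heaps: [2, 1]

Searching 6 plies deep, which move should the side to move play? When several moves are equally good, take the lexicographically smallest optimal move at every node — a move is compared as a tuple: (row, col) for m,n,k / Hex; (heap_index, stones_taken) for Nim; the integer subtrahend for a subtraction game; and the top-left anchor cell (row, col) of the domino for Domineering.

X's best at [(2,1)]: h0:-1

[(2,1)] X move#1: h0:-1:+1/(1,1)*, h0:-2:-1/(0,1), h1:-1:-1/(2,0)
[(1,1)] O move#2: h0:-1:-1/(0,1)*, h1:-1:-1/(1,0)
[(0,1)] X move#3: h1:-1:+1/(0,0)*
[(0,0)] end (terminal -1, O#4); searched (2,1) to 6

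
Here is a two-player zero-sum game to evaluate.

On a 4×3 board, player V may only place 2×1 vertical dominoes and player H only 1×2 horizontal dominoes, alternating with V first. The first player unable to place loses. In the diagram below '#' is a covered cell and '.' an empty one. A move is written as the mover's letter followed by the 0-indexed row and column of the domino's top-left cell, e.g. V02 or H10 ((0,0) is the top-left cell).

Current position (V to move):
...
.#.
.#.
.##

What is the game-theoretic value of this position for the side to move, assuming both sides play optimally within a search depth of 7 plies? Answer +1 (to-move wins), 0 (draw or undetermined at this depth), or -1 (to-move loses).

value(.../.#./.#./.##, V) = +1

[.../.#./.#./.##] V move#1: V00:+1/#../##./.#./.##*, V02:+1/..#/.##/.#./.##, V10:+1/.../##./##./.##, V12:+1/.../.##/.##/.##, V20:+1/.../.#./##./###
[#../##./.#./.##] H move#2: H01:-1/###/##./.#./.##*
[###/##./.#./.##] V move#3: V12:+1/###/###/.##/.##*, V20:+1/###/##./##./###
[###/###/.##/.##] end (terminal -1, H#4); searched .../.#./.#./.## to 7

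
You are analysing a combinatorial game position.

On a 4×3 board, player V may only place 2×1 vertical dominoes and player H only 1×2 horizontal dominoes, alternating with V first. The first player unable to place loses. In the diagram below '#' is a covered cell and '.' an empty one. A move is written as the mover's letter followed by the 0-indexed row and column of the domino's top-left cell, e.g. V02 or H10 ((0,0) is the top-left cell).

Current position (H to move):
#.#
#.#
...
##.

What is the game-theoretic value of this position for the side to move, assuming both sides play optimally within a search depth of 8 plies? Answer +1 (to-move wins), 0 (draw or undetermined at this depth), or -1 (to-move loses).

value(#.#/#.#/.../##., H) = -1

[#.#/#.#/.../##.] H move#1: H20:-1/#.#/#.#/##./##.*, H21:-1/#.#/#.#/.##/##.
[#.#/#.#/##./##.] V move#2: V01:+1/###/###/##./##.*, V22:+1/#.#/#.#/###/###
[###/###/##./##.] end (terminal -1, H#3); searched #.#/#.#/.../##. to 8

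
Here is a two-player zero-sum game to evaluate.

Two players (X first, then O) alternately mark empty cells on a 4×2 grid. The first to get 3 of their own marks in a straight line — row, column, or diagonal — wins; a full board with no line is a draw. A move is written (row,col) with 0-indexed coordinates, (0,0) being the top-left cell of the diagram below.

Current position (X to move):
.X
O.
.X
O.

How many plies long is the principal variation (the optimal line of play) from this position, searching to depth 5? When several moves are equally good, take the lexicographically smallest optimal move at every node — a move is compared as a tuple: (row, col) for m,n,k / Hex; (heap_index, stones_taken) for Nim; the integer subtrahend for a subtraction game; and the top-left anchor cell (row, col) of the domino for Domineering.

ply 1, X at .X/O./.X/O. | (0,0)=-1→XX/O./.X/O.; (1,1)=+1→.X/OX/.X/O.*; (2,0)=+0→.X/O./XX/O.; (3,1)=-1→.X/O./.X/OX
ply 2: .X/OX/.X/O. is terminal -1 (O); from .X/O./.X/O. depth 5

PV length from [.X/O./.X/O.]: 1 ply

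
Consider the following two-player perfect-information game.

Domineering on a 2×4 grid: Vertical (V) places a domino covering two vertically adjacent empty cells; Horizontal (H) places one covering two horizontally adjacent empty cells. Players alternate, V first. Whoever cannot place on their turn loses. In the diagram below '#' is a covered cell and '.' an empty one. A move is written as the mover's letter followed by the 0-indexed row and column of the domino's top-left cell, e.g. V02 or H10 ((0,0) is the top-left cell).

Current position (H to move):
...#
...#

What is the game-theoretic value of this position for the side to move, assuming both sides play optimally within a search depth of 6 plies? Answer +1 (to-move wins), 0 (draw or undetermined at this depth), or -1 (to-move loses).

[...#/...#] H move#1: H00:+1/##.#/...#*, H01:+1/.###/...#, H10:+1/...#/##.#, H11:+1/...#/.###
[##.#/...#] V move#2: V02:-1/####/..##*
[####/..##] H move#3: H10:+1/####/####*
[####/####] end (terminal -1, V#4); searched ...#/...# to 6

value(...#/...#, H) = +1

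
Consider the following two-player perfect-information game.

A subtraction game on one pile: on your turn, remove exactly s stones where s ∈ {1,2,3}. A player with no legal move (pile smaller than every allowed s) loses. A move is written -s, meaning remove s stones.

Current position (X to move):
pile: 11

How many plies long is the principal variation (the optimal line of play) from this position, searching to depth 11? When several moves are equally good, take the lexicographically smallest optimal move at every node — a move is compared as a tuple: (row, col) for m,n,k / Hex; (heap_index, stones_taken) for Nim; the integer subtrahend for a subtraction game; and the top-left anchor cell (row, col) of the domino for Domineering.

PV length from [11]: 5 plies

p1 X@[11]: -1[10]-1 -2[9]-1 -3[8]+1*
p2 O@[8]: -1[7]-1* -2[6]-1 -3[5]-1
p3 X@[7]: -1[6]-1 -2[5]-1 -3[4]+1*
p4 O@[4]: -1[3]-1* -2[2]-1 -3[1]-1
p5 X@[3]: -1[2]-1 -2[1]-1 -3[0]+1*
p6 O@[0] terminal -1; root [11] d11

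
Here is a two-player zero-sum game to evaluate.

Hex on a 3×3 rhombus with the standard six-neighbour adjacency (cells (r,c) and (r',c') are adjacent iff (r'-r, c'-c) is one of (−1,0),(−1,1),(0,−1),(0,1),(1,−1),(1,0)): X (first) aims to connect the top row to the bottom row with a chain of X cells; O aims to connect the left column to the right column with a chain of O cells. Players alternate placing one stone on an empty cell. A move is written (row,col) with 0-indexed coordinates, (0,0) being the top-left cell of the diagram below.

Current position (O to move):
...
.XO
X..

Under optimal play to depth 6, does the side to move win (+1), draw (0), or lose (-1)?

[.../.XO/X..] O move#1: (0,0):-1/O../.XO/X..*, (0,1):-1/.O./.XO/X.., (0,2):-1/..O/.XO/X.., (1,0):-1/.../OXO/X.., (2,1):-1/.../.XO/XO., (2,2):-1/.../.XO/X.O
[O../.XO/X..] X move#2: (0,1):+1/OX./.XO/X..*, (0,2):+1/O.X/.XO/X.., (1,0):+1/O../XXO/X.., (2,1):+1/O../.XO/XX., (2,2):+1/O../.XO/X.X
[OX./.XO/X..] end (terminal -1, O#3); searched .../.XO/X.. to 6

value(.../.XO/X.., O) = -1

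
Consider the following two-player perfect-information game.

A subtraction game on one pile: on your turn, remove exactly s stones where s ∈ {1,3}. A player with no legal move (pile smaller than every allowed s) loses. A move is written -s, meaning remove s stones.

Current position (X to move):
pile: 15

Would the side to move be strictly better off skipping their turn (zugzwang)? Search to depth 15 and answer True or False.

zugzwang(15, X) = False

[15] X move#1: -1:+1/14*, -3:+1/12
[14] O move#2: -1:-1/13*, -3:-1/11
[13] X move#3: -1:+1/12*, -3:+1/10
[12] O move#4: -1:-1/11*, -3:-1/9
[11] X move#5: -1:+1/10*, -3:+1/8
[10] O move#6: -1:-1/9*, -3:-1/7
[9] X move#7: -1:+1/8*, -3:+1/6
[8] O move#8: -1:-1/7*, -3:-1/5
[7] X move#9: -1:+1/6*, -3:+1/4
[6] O move#10: -1:-1/5*, -3:-1/3
[5] X move#11: -1:+1/4*, -3:+1/2
[4] O move#12: -1:-1/3*, -3:-1/1
[3] X move#13: -1:+1/2*, -3:+1/0
[2] O move#14: -1:-1/1*
[1] X move#15: -1:+1/0*
[0] end (terminal -1, O#16); searched 15 to 15
suppose X passes — search the same position with O to move:
pass> [15] O move#1: -1:+1/14*, -3:+1/12
pass> [14] X move#2: -1:-1/13*, -3:-1/11
pass> [13] O move#3: -1:+1/12*, -3:+1/10
pass> [12] X move#4: -1:-1/11*, -3:-1/9
pass> [11] O move#5: -1:+1/10*, -3:+1/8
pass> [10] X move#6: -1:-1/9*, -3:-1/7
pass> [9] O move#7: -1:+1/8*, -3:+1/6
pass> [8] X move#8: -1:-1/7*, -3:-1/5
pass> [7] O move#9: -1:+1/6*, -3:+1/4
pass> [6] X move#10: -1:-1/5*, -3:-1/3
pass> [5] O move#11: -1:+1/4*, -3:+1/2
pass> [4] X move#12: -1:-1/3*, -3:-1/1
pass> [3] O move#13: -1:+1/2*, -3:+1/0
pass> [2] X move#14: -1:-1/1*
pass> [1] O move#15: -1:+1/0*
pass> [0] end (terminal -1, X#16); searched 15 to 15
for X: play +1, pass -1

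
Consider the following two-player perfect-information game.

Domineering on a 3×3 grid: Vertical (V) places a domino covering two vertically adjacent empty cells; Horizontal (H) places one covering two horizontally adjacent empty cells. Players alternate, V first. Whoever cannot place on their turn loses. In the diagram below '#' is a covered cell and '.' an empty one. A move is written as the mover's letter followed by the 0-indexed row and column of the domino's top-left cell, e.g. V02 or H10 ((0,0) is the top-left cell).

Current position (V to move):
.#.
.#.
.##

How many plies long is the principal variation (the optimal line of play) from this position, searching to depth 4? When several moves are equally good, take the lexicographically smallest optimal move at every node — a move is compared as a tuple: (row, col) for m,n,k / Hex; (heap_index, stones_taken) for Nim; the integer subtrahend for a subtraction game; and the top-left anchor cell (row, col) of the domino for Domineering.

PV length from [.#./.#./.##]: 1 ply

p1 V@[.#./.#./.##]: V00[##./##./.##]+1* V02[.##/.##/.##]+1 V10[.#./##./###]+1
p2 H@[##./##./.##] terminal -1; root [.#./.#./.##] d4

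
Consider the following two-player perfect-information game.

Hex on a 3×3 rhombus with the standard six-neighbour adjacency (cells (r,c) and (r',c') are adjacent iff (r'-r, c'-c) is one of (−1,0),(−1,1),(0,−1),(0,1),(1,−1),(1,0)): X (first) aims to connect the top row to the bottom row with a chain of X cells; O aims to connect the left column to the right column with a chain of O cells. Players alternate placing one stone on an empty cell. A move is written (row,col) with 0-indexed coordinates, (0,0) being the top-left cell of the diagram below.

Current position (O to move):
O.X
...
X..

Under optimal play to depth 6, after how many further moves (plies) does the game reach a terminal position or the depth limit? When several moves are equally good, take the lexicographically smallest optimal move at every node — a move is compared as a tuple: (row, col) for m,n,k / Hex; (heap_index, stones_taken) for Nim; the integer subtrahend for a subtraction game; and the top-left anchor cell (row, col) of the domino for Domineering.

p1 O@[O.X/.../X..]: (0,1)[OOX/.../X..]-1* (1,0)[O.X/O../X..]-1 (1,1)[O.X/.O./X..]-1 (1,2)[O.X/..O/X..]-1 (2,1)[O.X/.../XO.]-1 (2,2)[O.X/.../X.O]-1
p2 X@[OOX/.../X..]: (1,0)[OOX/X../X..]+1* (1,1)[OOX/.X./X..]+1 (1,2)[OOX/..X/X..]+1 (2,1)[OOX/.../XX.]+1 (2,2)[OOX/.../X.X]+1
p3 O@[OOX/X../X..]: (1,1)[OOX/XO./X..]-1* (1,2)[OOX/X.O/X..]-1 (2,1)[OOX/X../XO.]-1 (2,2)[OOX/X../X.O]-1
p4 X@[OOX/XO./X..]: (1,2)[OOX/XOX/X..]+1* (2,1)[OOX/XO./XX.]-1 (2,2)[OOX/XO./X.X]-1
p5 O@[OOX/XOX/X..]: (2,1)[OOX/XOX/XO.]-1* (2,2)[OOX/XOX/X.O]-1
p6 X@[OOX/XOX/XO.]: (2,2)[OOX/XOX/XOX]+1*
p7 O@[OOX/XOX/XOX] terminal -1; root [O.X/.../X..] d6

PV length from [O.X/.../X..]: 6 plies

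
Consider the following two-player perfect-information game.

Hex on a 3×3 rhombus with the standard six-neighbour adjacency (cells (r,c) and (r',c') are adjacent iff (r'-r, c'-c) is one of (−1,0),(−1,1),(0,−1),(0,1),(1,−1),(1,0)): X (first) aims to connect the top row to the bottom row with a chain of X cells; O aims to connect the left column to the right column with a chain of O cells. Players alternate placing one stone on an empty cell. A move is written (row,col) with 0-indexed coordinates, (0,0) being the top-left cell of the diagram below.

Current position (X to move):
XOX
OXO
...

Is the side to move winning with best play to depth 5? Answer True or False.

ply 1, X at XOX/OXO/... | (2,0)=+1→XOX/OXO/X..*; (2,1)=+1→XOX/OXO/.X.; (2,2)=+1→XOX/OXO/..X
ply 2: XOX/OXO/X.. is terminal -1 (O); from XOX/OXO/... depth 5

X winning at [XOX/OXO/...]: True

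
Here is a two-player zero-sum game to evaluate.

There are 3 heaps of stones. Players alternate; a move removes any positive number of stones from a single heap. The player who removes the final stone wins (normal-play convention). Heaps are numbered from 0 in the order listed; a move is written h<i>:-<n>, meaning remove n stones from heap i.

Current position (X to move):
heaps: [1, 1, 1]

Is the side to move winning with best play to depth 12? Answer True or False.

X winning at [(1,1,1)]: True

p1 X@[(1,1,1)]: h0:-1[(0,1,1)]+1* h1:-1[(1,0,1)]+1 h2:-1[(1,1,0)]+1
p2 O@[(0,1,1)]: h1:-1[(0,0,1)]-1* h2:-1[(0,1,0)]-1
p3 X@[(0,0,1)]: h2:-1[(0,0,0)]+1*
p4 O@[(0,0,0)] terminal -1; root [(1,1,1)] d12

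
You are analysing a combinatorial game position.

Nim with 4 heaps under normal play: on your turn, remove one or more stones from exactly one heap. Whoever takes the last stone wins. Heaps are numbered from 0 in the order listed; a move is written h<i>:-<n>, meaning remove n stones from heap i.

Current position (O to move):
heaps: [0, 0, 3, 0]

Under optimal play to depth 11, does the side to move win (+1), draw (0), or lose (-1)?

[(0,0,3,0)] O move#1: h2:-1:-1/(0,0,2,0), h2:-2:-1/(0,0,1,0), h2:-3:+1/(0,0,0,0)*
[(0,0,0,0)] end (terminal -1, X#2); searched (0,0,3,0) to 11

value((0,0,3,0), O) = +1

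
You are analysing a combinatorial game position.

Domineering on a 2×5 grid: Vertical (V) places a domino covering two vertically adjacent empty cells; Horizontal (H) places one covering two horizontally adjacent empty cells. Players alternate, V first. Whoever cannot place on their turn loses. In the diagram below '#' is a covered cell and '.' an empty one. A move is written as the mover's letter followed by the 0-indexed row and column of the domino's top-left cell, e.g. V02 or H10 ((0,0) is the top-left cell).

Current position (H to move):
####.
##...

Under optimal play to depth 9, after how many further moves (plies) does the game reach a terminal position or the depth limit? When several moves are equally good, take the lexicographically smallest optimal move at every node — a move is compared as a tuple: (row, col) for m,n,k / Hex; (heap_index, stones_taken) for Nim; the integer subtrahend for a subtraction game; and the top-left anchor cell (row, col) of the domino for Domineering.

p1 H@[####./##...]: H12[####./####.]-1 H13[####./##.##]+1*
p2 V@[####./##.##] terminal -1; root [####./##...] d9

PV length from [####./##...]: 1 ply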